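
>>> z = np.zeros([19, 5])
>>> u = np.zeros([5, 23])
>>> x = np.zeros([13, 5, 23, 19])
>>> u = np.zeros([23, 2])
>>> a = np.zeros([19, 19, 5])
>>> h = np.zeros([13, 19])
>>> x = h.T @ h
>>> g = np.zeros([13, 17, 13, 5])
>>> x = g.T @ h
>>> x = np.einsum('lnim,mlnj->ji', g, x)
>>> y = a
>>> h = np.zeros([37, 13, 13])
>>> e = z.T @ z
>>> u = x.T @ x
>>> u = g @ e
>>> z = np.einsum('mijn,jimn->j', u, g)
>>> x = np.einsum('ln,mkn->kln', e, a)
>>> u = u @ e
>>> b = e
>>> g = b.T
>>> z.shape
(13,)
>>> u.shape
(13, 17, 13, 5)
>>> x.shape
(19, 5, 5)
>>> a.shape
(19, 19, 5)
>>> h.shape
(37, 13, 13)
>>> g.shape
(5, 5)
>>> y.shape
(19, 19, 5)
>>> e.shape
(5, 5)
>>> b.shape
(5, 5)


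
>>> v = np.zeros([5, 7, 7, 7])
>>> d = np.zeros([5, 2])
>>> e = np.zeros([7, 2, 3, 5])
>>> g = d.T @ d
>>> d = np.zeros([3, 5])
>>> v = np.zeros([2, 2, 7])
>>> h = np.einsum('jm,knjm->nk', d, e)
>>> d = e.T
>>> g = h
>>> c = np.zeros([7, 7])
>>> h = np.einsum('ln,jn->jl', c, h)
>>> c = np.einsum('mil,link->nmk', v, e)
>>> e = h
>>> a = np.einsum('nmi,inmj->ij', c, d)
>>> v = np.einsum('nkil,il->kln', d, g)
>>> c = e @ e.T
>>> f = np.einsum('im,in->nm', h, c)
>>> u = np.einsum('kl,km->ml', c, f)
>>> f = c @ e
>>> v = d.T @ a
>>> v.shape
(7, 2, 3, 7)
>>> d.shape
(5, 3, 2, 7)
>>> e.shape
(2, 7)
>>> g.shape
(2, 7)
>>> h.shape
(2, 7)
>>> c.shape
(2, 2)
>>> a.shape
(5, 7)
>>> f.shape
(2, 7)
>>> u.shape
(7, 2)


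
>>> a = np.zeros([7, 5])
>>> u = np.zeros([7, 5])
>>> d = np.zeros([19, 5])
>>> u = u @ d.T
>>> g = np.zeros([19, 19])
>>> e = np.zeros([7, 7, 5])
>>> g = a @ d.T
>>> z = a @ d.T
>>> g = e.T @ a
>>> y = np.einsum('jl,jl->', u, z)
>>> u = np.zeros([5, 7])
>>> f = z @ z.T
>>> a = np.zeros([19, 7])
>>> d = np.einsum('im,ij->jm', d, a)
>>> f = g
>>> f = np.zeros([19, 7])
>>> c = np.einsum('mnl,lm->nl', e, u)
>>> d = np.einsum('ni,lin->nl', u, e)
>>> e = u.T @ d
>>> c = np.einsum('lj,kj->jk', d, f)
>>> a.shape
(19, 7)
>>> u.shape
(5, 7)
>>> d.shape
(5, 7)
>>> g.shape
(5, 7, 5)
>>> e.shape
(7, 7)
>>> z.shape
(7, 19)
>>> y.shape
()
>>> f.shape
(19, 7)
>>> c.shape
(7, 19)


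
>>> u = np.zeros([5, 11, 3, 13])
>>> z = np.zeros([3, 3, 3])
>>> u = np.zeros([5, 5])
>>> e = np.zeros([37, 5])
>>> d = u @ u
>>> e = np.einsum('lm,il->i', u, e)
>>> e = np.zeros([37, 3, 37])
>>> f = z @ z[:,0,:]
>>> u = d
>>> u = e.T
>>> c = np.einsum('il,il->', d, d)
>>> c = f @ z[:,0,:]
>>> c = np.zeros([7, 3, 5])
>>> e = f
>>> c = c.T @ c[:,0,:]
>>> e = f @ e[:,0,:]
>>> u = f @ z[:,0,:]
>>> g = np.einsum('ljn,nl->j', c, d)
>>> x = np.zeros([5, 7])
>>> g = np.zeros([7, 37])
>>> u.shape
(3, 3, 3)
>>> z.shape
(3, 3, 3)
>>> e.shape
(3, 3, 3)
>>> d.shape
(5, 5)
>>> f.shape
(3, 3, 3)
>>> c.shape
(5, 3, 5)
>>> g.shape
(7, 37)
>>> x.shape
(5, 7)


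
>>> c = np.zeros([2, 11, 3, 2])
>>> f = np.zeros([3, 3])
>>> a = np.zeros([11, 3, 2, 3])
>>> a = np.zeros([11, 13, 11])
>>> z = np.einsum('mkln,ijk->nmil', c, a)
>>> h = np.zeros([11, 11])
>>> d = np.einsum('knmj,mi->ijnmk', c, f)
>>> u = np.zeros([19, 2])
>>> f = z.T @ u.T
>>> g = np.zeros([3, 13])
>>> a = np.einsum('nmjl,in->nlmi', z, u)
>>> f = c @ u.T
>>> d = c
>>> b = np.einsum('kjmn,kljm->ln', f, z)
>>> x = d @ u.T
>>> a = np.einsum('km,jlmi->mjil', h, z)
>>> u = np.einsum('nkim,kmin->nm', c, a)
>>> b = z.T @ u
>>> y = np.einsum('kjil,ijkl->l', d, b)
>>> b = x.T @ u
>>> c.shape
(2, 11, 3, 2)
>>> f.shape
(2, 11, 3, 19)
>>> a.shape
(11, 2, 3, 2)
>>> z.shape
(2, 2, 11, 3)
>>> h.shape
(11, 11)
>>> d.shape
(2, 11, 3, 2)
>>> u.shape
(2, 2)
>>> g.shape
(3, 13)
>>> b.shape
(19, 3, 11, 2)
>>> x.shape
(2, 11, 3, 19)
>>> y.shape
(2,)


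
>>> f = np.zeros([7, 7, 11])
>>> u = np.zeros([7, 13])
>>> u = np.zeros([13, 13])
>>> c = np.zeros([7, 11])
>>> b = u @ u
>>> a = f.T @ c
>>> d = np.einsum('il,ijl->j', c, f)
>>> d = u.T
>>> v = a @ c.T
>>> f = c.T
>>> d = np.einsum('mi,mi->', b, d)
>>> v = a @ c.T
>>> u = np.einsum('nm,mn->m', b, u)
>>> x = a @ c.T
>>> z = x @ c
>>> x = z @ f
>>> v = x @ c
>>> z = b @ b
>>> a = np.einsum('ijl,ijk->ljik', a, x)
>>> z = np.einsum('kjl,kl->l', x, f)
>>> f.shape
(11, 7)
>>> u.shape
(13,)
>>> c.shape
(7, 11)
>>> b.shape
(13, 13)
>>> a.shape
(11, 7, 11, 7)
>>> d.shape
()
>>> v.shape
(11, 7, 11)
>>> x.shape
(11, 7, 7)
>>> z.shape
(7,)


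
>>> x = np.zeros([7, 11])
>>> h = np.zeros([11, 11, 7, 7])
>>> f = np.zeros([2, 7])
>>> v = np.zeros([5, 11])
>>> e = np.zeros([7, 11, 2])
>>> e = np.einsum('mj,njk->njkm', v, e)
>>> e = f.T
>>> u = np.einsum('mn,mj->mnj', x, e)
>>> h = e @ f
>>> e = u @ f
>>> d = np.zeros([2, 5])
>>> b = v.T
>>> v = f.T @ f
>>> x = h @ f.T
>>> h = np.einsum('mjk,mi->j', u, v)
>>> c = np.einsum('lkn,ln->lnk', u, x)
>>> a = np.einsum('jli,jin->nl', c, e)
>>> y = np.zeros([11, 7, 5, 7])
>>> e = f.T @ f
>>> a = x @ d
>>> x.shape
(7, 2)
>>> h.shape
(11,)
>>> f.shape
(2, 7)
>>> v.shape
(7, 7)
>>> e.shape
(7, 7)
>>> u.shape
(7, 11, 2)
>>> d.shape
(2, 5)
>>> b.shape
(11, 5)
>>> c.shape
(7, 2, 11)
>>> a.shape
(7, 5)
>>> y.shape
(11, 7, 5, 7)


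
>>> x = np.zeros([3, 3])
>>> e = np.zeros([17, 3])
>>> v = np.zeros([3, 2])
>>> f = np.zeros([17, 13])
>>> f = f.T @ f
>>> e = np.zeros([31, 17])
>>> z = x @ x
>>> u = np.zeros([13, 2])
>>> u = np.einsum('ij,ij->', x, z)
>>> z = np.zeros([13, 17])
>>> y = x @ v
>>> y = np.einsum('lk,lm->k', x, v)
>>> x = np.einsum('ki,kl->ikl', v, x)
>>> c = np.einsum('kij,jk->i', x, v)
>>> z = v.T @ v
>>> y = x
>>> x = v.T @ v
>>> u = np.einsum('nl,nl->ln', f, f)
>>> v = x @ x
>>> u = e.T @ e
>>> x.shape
(2, 2)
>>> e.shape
(31, 17)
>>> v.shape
(2, 2)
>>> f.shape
(13, 13)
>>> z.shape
(2, 2)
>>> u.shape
(17, 17)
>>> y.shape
(2, 3, 3)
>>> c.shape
(3,)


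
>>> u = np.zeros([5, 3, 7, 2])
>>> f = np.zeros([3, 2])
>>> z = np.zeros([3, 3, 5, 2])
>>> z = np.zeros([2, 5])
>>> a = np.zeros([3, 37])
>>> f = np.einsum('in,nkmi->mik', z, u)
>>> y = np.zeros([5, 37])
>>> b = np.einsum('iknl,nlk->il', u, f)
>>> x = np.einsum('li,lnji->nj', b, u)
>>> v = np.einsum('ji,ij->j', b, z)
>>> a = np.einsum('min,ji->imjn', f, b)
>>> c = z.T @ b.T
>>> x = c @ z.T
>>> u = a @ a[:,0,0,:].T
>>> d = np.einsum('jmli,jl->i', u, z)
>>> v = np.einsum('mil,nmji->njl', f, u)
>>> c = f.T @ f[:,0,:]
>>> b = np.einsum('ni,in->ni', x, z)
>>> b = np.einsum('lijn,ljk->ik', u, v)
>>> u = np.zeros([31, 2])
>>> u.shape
(31, 2)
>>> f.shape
(7, 2, 3)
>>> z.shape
(2, 5)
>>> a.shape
(2, 7, 5, 3)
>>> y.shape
(5, 37)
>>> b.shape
(7, 3)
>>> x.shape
(5, 2)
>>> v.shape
(2, 5, 3)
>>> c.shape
(3, 2, 3)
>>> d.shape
(2,)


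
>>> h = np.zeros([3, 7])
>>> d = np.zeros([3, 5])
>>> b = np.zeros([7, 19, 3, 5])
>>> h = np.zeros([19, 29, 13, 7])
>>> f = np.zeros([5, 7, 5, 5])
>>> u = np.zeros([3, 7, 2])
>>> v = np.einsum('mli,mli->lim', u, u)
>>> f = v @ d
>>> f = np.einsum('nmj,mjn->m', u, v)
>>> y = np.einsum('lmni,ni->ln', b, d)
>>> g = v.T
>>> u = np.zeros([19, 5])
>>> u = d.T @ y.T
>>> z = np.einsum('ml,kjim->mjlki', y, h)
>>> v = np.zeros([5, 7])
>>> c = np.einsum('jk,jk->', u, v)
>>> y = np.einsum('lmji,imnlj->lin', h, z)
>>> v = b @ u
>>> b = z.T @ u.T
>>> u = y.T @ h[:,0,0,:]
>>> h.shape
(19, 29, 13, 7)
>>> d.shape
(3, 5)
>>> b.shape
(13, 19, 3, 29, 5)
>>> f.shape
(7,)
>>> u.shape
(3, 7, 7)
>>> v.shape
(7, 19, 3, 7)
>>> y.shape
(19, 7, 3)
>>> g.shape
(3, 2, 7)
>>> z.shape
(7, 29, 3, 19, 13)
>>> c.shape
()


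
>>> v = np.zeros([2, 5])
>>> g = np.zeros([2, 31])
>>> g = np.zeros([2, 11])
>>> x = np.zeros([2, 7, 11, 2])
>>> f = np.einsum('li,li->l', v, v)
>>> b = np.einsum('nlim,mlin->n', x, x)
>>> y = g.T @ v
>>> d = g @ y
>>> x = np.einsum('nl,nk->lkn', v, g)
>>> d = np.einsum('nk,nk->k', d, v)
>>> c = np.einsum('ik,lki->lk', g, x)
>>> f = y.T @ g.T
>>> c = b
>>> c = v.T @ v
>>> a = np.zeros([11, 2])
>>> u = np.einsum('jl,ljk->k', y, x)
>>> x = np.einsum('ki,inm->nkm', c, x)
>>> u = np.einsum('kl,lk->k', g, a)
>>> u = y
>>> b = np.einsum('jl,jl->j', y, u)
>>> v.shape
(2, 5)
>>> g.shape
(2, 11)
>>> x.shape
(11, 5, 2)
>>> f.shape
(5, 2)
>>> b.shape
(11,)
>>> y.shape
(11, 5)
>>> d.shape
(5,)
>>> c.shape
(5, 5)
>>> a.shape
(11, 2)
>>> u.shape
(11, 5)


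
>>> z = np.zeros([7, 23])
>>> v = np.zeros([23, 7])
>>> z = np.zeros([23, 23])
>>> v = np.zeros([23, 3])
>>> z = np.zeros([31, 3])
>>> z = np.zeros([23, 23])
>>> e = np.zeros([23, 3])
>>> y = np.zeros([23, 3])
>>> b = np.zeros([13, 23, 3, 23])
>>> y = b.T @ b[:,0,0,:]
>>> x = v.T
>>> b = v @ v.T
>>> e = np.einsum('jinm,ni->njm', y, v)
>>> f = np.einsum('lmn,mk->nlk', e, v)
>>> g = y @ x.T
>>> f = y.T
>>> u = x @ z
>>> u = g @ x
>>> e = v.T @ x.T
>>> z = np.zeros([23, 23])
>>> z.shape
(23, 23)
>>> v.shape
(23, 3)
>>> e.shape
(3, 3)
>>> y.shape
(23, 3, 23, 23)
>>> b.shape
(23, 23)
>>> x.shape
(3, 23)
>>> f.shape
(23, 23, 3, 23)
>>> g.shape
(23, 3, 23, 3)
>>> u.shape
(23, 3, 23, 23)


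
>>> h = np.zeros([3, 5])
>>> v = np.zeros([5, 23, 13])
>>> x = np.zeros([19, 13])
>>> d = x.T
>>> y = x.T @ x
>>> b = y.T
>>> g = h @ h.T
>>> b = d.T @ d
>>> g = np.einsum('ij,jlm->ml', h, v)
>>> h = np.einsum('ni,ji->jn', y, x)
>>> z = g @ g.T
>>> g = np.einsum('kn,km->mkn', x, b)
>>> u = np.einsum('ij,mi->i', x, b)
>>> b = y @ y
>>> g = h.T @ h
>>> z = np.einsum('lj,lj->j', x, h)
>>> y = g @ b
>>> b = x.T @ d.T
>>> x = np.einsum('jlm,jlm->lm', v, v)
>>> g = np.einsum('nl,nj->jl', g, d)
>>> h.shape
(19, 13)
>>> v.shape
(5, 23, 13)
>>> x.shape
(23, 13)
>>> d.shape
(13, 19)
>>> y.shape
(13, 13)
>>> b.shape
(13, 13)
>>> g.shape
(19, 13)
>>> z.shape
(13,)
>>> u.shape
(19,)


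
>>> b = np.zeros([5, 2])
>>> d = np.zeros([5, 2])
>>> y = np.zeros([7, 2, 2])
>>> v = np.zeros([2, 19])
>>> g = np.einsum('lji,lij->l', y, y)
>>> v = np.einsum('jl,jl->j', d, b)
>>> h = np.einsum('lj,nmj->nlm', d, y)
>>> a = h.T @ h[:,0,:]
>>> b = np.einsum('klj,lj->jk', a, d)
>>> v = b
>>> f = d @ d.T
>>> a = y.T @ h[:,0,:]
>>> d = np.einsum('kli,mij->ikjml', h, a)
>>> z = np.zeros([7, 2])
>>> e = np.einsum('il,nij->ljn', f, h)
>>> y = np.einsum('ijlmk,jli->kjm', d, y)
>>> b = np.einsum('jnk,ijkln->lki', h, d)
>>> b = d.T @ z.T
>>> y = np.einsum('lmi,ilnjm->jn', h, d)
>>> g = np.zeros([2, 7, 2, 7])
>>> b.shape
(5, 2, 2, 7, 7)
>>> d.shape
(2, 7, 2, 2, 5)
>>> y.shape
(2, 2)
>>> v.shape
(2, 2)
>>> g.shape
(2, 7, 2, 7)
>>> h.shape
(7, 5, 2)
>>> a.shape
(2, 2, 2)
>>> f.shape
(5, 5)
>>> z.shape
(7, 2)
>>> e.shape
(5, 2, 7)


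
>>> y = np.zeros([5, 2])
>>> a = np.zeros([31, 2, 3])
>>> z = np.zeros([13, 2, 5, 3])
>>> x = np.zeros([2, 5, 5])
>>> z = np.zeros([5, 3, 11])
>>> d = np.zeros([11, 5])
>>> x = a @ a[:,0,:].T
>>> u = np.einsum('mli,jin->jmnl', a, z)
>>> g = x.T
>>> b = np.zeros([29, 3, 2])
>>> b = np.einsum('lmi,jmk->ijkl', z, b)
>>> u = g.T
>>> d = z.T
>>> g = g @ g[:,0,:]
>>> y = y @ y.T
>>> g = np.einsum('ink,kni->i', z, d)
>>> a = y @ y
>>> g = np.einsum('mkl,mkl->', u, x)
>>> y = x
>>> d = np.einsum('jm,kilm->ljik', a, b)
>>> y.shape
(31, 2, 31)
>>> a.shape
(5, 5)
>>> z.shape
(5, 3, 11)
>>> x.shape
(31, 2, 31)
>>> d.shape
(2, 5, 29, 11)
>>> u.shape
(31, 2, 31)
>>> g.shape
()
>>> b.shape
(11, 29, 2, 5)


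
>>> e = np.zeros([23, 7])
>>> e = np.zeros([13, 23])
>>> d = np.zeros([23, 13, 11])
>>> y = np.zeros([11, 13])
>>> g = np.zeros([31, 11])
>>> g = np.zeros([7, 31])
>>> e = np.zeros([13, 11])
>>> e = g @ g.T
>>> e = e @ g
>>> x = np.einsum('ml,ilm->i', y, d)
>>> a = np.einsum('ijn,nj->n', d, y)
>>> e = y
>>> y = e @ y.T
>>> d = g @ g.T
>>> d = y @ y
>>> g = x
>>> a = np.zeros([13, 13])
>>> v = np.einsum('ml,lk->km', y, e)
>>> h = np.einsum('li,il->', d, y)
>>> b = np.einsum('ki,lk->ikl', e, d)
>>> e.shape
(11, 13)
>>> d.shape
(11, 11)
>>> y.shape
(11, 11)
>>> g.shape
(23,)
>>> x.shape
(23,)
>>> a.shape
(13, 13)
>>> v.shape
(13, 11)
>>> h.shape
()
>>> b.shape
(13, 11, 11)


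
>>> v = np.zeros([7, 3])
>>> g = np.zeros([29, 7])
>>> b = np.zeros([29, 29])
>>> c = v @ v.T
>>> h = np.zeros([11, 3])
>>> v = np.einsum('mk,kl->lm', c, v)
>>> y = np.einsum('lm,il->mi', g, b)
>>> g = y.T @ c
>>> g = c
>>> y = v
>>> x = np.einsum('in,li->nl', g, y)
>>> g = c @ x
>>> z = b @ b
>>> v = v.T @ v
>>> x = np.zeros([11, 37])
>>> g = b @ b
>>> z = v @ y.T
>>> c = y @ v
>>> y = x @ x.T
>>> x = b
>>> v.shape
(7, 7)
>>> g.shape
(29, 29)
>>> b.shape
(29, 29)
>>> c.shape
(3, 7)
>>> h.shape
(11, 3)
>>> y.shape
(11, 11)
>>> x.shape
(29, 29)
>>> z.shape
(7, 3)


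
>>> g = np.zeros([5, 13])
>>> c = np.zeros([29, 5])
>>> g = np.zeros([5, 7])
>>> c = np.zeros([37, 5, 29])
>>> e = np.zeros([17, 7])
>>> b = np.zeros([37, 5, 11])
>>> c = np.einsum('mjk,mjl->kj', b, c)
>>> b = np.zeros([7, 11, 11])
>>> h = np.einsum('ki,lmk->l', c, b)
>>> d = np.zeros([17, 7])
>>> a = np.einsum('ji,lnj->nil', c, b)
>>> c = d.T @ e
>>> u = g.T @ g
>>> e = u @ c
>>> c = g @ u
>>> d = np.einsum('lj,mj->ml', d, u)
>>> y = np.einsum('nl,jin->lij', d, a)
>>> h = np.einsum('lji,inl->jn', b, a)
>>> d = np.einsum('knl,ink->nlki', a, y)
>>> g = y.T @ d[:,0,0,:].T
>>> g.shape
(11, 5, 5)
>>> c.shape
(5, 7)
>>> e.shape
(7, 7)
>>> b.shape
(7, 11, 11)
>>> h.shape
(11, 5)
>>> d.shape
(5, 7, 11, 17)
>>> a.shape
(11, 5, 7)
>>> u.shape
(7, 7)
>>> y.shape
(17, 5, 11)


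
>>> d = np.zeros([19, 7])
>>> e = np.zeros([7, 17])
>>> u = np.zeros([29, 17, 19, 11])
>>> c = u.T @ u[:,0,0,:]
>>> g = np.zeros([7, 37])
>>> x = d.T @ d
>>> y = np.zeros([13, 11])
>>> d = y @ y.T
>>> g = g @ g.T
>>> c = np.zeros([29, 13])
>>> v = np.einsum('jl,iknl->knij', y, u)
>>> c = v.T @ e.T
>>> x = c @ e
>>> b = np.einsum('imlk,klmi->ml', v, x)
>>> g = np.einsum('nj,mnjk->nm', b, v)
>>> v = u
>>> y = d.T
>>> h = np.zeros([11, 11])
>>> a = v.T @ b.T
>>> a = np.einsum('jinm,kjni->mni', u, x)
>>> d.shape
(13, 13)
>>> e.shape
(7, 17)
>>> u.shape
(29, 17, 19, 11)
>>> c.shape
(13, 29, 19, 7)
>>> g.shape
(19, 17)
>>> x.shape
(13, 29, 19, 17)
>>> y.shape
(13, 13)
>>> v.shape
(29, 17, 19, 11)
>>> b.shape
(19, 29)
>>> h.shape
(11, 11)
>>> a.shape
(11, 19, 17)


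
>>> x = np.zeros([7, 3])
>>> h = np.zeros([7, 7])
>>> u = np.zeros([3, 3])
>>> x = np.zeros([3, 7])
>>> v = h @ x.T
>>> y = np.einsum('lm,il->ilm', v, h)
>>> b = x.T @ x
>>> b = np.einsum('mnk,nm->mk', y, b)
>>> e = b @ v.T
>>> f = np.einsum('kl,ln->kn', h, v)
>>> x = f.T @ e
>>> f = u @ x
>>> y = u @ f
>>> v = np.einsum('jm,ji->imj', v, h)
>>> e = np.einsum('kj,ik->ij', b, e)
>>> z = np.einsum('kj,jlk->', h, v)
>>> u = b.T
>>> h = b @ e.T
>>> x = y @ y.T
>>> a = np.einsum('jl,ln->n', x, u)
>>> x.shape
(3, 3)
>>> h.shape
(7, 7)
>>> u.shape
(3, 7)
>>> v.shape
(7, 3, 7)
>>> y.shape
(3, 7)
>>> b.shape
(7, 3)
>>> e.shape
(7, 3)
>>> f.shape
(3, 7)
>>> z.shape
()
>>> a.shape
(7,)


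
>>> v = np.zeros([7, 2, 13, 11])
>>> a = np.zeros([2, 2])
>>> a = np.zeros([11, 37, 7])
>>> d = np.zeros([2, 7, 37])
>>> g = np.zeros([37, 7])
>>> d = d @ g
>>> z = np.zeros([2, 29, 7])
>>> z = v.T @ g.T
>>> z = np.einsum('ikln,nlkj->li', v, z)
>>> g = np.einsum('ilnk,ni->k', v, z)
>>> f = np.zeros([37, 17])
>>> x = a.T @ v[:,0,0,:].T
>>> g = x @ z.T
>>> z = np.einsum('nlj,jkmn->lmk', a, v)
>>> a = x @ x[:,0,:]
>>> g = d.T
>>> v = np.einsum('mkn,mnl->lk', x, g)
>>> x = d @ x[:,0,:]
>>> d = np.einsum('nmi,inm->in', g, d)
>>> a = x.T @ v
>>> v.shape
(2, 37)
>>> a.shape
(7, 7, 37)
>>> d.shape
(2, 7)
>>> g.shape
(7, 7, 2)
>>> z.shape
(37, 13, 2)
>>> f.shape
(37, 17)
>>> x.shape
(2, 7, 7)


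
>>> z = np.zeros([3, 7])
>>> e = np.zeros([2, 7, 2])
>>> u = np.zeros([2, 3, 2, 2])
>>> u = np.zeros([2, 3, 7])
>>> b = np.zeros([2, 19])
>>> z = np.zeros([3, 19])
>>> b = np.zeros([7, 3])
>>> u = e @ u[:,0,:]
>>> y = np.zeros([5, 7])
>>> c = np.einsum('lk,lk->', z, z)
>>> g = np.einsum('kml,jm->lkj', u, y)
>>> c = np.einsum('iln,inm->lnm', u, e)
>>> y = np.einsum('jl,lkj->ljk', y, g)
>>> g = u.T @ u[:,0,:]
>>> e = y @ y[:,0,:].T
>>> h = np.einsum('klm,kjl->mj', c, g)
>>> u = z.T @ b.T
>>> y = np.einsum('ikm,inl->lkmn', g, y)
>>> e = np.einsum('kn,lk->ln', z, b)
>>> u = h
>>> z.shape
(3, 19)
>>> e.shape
(7, 19)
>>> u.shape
(2, 7)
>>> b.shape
(7, 3)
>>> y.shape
(2, 7, 7, 5)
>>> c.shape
(7, 7, 2)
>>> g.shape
(7, 7, 7)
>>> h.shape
(2, 7)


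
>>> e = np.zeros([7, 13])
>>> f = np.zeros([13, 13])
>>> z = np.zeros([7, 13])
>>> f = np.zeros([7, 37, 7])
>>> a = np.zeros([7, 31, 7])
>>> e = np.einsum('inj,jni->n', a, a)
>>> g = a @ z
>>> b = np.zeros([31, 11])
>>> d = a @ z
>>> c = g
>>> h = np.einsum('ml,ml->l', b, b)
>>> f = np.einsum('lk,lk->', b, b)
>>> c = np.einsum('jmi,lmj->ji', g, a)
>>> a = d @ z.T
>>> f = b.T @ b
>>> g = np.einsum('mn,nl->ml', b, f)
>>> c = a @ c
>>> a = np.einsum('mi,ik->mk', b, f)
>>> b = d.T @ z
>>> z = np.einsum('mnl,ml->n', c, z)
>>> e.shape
(31,)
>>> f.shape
(11, 11)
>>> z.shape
(31,)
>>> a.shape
(31, 11)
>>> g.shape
(31, 11)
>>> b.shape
(13, 31, 13)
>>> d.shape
(7, 31, 13)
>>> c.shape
(7, 31, 13)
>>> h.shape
(11,)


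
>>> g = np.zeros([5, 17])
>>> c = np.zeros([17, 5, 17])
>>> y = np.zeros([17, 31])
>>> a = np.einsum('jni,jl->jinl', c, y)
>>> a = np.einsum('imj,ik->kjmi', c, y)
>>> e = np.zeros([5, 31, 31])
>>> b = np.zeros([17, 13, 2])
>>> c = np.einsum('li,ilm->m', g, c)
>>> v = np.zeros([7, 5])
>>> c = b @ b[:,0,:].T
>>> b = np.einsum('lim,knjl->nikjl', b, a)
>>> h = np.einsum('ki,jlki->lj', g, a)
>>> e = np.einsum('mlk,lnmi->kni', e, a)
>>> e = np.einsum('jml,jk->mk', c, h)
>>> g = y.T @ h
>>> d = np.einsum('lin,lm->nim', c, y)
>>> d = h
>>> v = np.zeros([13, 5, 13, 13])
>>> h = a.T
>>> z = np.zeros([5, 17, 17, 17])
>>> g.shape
(31, 31)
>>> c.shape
(17, 13, 17)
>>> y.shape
(17, 31)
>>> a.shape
(31, 17, 5, 17)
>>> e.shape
(13, 31)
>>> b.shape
(17, 13, 31, 5, 17)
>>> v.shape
(13, 5, 13, 13)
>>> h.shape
(17, 5, 17, 31)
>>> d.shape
(17, 31)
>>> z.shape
(5, 17, 17, 17)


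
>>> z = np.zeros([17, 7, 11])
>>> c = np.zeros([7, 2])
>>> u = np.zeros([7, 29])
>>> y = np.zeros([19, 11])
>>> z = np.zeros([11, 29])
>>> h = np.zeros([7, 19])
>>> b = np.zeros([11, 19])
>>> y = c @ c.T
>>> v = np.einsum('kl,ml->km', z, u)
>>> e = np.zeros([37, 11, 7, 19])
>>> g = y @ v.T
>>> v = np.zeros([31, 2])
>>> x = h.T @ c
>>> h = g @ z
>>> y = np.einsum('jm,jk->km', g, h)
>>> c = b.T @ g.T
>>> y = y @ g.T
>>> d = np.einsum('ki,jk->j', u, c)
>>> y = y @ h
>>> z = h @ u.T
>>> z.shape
(7, 7)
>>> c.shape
(19, 7)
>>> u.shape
(7, 29)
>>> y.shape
(29, 29)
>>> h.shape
(7, 29)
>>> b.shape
(11, 19)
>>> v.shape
(31, 2)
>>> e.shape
(37, 11, 7, 19)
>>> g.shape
(7, 11)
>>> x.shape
(19, 2)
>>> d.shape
(19,)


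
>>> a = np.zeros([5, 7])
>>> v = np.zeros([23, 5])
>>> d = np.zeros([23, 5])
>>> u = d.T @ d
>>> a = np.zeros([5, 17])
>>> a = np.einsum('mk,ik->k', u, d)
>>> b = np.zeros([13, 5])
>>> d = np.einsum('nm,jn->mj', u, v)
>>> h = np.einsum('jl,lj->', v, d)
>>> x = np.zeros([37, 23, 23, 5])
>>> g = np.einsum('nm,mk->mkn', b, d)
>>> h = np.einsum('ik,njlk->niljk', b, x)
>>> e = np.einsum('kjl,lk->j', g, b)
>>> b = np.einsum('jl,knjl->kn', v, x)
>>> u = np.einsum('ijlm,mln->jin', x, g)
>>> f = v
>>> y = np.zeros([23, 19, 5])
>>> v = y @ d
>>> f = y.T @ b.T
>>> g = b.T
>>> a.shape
(5,)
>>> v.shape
(23, 19, 23)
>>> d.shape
(5, 23)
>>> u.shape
(23, 37, 13)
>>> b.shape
(37, 23)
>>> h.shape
(37, 13, 23, 23, 5)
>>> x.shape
(37, 23, 23, 5)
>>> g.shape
(23, 37)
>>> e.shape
(23,)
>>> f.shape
(5, 19, 37)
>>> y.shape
(23, 19, 5)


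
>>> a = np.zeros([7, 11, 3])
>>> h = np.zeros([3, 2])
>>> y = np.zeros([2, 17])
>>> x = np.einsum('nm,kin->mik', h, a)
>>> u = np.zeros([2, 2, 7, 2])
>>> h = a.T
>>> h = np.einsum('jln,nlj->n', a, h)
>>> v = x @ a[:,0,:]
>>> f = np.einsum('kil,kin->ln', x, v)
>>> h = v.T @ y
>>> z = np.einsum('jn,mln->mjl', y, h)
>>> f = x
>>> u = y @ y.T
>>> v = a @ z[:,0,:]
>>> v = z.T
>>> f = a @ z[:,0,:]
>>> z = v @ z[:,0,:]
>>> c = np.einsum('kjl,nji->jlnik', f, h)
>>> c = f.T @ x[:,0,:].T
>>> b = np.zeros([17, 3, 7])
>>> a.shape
(7, 11, 3)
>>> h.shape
(3, 11, 17)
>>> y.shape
(2, 17)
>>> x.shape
(2, 11, 7)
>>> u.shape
(2, 2)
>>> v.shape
(11, 2, 3)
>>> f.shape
(7, 11, 11)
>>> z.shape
(11, 2, 11)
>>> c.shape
(11, 11, 2)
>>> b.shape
(17, 3, 7)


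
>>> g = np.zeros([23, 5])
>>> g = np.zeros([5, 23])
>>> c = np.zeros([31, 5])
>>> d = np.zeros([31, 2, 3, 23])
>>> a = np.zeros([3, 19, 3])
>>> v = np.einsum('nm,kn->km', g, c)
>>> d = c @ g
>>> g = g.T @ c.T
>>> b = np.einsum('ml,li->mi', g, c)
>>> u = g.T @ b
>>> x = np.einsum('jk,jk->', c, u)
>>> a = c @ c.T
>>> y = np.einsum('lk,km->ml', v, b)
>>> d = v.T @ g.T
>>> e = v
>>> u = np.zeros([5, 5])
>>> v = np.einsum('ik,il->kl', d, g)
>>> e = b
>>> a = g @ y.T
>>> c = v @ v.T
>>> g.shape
(23, 31)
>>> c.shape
(23, 23)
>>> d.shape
(23, 23)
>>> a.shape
(23, 5)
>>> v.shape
(23, 31)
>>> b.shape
(23, 5)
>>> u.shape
(5, 5)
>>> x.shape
()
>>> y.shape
(5, 31)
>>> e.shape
(23, 5)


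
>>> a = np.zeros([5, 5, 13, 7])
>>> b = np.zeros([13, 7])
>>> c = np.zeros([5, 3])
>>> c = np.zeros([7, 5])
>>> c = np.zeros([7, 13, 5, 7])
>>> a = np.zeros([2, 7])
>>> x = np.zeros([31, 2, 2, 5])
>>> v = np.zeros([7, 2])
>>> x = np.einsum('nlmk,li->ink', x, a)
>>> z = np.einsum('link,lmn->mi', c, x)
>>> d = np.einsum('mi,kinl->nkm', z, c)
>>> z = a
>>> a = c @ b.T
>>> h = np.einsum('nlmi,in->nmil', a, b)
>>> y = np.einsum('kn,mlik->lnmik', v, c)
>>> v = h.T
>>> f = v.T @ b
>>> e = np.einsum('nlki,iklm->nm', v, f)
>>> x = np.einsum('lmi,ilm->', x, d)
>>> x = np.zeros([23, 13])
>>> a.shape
(7, 13, 5, 13)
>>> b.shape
(13, 7)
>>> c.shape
(7, 13, 5, 7)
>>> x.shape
(23, 13)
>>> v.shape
(13, 13, 5, 7)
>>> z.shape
(2, 7)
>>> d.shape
(5, 7, 31)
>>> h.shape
(7, 5, 13, 13)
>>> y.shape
(13, 2, 7, 5, 7)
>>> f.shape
(7, 5, 13, 7)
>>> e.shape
(13, 7)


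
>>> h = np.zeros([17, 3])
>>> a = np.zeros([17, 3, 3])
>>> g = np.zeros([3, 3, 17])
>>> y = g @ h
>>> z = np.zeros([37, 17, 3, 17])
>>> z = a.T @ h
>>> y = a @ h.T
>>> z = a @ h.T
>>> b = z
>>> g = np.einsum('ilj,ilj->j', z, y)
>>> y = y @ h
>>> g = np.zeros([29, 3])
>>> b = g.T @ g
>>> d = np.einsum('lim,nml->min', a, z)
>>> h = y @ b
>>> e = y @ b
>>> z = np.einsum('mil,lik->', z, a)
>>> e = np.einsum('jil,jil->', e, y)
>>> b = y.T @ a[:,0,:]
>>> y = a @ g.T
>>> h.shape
(17, 3, 3)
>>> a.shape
(17, 3, 3)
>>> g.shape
(29, 3)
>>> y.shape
(17, 3, 29)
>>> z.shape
()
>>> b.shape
(3, 3, 3)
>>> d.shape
(3, 3, 17)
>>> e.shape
()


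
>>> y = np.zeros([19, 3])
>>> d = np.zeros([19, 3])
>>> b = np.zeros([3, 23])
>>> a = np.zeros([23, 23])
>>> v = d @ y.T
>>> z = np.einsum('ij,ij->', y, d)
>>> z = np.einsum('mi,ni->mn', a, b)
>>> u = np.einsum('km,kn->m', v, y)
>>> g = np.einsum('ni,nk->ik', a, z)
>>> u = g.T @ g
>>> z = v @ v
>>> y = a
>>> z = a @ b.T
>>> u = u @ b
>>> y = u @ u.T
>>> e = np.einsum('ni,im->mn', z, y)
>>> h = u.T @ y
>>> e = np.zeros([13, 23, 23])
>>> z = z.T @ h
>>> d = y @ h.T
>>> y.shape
(3, 3)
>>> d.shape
(3, 23)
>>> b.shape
(3, 23)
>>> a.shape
(23, 23)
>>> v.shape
(19, 19)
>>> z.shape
(3, 3)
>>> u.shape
(3, 23)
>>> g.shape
(23, 3)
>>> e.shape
(13, 23, 23)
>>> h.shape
(23, 3)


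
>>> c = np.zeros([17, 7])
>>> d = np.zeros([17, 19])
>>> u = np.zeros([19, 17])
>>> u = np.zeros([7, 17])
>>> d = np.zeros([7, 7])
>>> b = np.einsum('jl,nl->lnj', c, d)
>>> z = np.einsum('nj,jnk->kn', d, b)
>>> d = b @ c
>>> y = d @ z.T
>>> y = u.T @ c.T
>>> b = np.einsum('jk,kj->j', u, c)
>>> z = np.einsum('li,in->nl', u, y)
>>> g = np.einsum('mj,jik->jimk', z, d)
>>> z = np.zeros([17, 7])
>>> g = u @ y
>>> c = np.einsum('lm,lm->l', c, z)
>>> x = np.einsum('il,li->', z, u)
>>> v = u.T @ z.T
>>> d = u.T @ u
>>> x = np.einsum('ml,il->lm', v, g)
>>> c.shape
(17,)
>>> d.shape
(17, 17)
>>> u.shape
(7, 17)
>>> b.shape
(7,)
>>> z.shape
(17, 7)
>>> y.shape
(17, 17)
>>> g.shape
(7, 17)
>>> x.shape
(17, 17)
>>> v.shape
(17, 17)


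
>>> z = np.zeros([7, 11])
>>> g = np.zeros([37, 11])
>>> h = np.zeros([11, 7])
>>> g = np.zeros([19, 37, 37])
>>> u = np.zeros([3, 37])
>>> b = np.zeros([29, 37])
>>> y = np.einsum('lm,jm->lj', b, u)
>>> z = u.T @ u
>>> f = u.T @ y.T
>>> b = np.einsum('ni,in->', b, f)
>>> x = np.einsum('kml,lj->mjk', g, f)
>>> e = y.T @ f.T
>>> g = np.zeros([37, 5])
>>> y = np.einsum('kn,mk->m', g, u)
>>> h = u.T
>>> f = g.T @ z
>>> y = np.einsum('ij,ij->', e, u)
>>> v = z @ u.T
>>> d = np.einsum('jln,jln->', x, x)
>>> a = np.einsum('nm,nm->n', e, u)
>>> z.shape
(37, 37)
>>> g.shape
(37, 5)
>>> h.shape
(37, 3)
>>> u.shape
(3, 37)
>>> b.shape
()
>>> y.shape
()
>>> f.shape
(5, 37)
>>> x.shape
(37, 29, 19)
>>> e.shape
(3, 37)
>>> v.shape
(37, 3)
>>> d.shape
()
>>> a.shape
(3,)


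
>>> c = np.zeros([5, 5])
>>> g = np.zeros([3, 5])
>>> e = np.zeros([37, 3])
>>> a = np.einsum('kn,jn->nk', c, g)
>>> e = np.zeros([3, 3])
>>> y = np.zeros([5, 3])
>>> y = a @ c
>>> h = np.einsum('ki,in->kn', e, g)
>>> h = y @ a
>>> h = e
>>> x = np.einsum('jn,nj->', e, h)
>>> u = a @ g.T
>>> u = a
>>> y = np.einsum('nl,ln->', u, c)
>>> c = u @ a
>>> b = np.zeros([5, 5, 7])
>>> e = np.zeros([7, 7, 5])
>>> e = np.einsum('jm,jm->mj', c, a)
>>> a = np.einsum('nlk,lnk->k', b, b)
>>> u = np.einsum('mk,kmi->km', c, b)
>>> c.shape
(5, 5)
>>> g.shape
(3, 5)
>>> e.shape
(5, 5)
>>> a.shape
(7,)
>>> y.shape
()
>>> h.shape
(3, 3)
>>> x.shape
()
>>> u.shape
(5, 5)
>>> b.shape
(5, 5, 7)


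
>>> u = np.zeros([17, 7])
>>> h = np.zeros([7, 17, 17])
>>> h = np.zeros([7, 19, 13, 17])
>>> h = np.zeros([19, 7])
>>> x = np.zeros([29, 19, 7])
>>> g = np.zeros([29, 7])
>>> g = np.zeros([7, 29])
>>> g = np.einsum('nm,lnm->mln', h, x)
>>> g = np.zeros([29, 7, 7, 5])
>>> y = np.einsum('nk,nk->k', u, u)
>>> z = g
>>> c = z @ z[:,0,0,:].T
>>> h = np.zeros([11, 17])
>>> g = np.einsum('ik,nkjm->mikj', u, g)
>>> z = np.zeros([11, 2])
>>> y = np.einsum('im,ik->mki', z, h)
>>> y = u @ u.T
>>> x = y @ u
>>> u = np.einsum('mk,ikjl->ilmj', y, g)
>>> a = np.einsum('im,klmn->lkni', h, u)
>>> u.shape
(5, 7, 17, 7)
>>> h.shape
(11, 17)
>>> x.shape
(17, 7)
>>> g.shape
(5, 17, 7, 7)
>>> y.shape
(17, 17)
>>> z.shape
(11, 2)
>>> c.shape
(29, 7, 7, 29)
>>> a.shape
(7, 5, 7, 11)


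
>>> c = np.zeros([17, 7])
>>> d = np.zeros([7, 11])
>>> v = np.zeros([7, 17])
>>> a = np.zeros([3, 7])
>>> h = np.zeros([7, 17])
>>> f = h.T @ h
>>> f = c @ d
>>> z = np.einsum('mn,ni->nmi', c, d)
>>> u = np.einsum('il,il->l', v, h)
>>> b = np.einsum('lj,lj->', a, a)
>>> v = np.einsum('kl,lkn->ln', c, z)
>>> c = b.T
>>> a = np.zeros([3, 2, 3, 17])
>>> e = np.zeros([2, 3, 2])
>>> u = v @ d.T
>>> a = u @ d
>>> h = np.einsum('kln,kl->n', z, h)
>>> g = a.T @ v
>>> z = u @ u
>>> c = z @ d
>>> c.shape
(7, 11)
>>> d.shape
(7, 11)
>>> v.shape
(7, 11)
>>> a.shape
(7, 11)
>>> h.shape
(11,)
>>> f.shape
(17, 11)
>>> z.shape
(7, 7)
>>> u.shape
(7, 7)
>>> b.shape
()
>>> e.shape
(2, 3, 2)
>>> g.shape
(11, 11)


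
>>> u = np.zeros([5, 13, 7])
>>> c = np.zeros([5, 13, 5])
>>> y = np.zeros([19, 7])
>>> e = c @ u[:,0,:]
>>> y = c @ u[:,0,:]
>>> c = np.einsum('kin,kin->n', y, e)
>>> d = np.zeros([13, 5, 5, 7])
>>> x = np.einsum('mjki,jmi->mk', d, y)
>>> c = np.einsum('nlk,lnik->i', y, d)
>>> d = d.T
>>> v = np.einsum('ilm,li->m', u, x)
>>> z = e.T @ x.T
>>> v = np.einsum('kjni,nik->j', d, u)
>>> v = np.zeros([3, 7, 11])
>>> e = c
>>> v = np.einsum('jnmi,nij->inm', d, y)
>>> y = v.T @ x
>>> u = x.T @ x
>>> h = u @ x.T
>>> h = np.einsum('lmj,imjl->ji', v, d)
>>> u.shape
(5, 5)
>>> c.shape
(5,)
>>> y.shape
(5, 5, 5)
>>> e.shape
(5,)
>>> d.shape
(7, 5, 5, 13)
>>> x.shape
(13, 5)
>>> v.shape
(13, 5, 5)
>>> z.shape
(7, 13, 13)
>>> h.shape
(5, 7)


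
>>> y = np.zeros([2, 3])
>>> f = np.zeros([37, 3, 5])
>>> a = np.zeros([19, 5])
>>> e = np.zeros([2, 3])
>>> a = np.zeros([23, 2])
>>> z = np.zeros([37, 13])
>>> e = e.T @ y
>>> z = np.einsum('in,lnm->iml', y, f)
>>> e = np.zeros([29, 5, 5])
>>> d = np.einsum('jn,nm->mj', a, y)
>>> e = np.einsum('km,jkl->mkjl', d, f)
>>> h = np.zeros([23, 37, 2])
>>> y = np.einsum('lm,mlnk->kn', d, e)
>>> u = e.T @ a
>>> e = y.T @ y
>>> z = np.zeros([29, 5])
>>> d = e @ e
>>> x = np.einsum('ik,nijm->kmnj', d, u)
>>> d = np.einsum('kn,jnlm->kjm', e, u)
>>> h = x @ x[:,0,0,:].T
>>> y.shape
(5, 37)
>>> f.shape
(37, 3, 5)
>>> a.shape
(23, 2)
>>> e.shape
(37, 37)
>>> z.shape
(29, 5)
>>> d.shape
(37, 5, 2)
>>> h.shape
(37, 2, 5, 37)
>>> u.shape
(5, 37, 3, 2)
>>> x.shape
(37, 2, 5, 3)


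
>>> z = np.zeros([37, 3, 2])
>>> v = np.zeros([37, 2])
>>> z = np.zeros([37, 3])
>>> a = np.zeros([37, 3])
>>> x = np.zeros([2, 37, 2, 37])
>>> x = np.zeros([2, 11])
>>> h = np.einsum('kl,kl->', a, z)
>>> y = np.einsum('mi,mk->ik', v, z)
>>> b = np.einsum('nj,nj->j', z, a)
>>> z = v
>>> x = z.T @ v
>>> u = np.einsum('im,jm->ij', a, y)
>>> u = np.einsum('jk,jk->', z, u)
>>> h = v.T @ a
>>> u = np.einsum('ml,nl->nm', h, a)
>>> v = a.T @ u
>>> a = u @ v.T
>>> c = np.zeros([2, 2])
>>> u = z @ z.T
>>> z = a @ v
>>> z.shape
(37, 2)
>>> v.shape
(3, 2)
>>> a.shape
(37, 3)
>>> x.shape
(2, 2)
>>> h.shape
(2, 3)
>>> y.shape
(2, 3)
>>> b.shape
(3,)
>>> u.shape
(37, 37)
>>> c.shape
(2, 2)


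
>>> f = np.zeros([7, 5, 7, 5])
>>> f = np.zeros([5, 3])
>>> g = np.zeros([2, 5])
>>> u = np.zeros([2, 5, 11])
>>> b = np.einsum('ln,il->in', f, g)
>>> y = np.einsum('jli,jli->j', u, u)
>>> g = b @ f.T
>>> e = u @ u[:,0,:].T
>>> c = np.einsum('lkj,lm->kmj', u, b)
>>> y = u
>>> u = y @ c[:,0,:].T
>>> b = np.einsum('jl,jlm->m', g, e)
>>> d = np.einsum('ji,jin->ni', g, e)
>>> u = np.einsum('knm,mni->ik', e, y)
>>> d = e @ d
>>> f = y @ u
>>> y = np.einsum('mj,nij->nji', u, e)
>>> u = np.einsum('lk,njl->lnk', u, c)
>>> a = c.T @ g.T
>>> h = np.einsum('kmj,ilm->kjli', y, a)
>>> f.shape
(2, 5, 2)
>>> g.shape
(2, 5)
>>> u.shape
(11, 5, 2)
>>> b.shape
(2,)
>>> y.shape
(2, 2, 5)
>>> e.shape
(2, 5, 2)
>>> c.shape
(5, 3, 11)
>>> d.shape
(2, 5, 5)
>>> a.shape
(11, 3, 2)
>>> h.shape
(2, 5, 3, 11)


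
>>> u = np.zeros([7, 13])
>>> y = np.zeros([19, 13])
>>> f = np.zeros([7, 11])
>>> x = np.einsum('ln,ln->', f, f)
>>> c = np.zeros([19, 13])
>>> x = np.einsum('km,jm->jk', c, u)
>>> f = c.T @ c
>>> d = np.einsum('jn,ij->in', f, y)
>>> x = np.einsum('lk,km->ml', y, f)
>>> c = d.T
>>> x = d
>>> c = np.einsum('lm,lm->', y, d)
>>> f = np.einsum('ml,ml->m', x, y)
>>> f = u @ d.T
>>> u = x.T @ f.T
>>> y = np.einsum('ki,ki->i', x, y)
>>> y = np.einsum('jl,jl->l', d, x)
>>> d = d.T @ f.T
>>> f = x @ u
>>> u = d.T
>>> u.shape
(7, 13)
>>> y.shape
(13,)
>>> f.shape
(19, 7)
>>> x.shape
(19, 13)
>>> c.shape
()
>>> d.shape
(13, 7)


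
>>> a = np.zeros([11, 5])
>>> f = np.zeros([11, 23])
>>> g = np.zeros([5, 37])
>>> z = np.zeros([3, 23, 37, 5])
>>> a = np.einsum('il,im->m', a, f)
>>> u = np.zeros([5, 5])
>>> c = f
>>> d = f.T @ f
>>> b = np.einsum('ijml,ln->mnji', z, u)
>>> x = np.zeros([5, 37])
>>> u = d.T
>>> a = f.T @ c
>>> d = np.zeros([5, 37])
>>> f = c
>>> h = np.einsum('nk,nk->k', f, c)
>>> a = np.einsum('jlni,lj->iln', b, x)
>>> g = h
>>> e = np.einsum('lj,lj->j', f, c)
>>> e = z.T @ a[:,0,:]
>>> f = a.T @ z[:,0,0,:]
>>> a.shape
(3, 5, 23)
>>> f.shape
(23, 5, 5)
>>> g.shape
(23,)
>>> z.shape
(3, 23, 37, 5)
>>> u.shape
(23, 23)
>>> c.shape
(11, 23)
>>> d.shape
(5, 37)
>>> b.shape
(37, 5, 23, 3)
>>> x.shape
(5, 37)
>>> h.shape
(23,)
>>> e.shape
(5, 37, 23, 23)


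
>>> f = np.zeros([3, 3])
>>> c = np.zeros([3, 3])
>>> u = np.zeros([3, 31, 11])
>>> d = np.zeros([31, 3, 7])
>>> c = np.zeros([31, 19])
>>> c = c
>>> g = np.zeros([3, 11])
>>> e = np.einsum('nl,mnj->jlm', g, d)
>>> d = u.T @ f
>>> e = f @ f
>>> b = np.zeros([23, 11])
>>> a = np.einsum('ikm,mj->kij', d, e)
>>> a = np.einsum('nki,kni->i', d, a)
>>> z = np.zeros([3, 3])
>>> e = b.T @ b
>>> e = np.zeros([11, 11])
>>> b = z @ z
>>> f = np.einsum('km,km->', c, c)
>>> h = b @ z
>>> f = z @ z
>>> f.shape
(3, 3)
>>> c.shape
(31, 19)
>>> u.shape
(3, 31, 11)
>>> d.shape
(11, 31, 3)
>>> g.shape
(3, 11)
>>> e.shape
(11, 11)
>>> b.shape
(3, 3)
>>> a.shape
(3,)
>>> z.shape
(3, 3)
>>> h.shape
(3, 3)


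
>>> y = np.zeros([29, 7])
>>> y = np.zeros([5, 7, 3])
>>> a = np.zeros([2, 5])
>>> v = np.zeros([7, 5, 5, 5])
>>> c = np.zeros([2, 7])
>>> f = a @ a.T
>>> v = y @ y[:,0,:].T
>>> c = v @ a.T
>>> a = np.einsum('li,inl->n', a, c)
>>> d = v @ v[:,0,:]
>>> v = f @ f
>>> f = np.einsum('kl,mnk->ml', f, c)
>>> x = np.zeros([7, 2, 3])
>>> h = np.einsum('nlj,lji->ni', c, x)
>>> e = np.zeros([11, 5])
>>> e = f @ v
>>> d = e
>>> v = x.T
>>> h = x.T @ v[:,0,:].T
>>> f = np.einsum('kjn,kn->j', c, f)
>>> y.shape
(5, 7, 3)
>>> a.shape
(7,)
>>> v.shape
(3, 2, 7)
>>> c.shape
(5, 7, 2)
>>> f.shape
(7,)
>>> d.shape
(5, 2)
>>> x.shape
(7, 2, 3)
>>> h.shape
(3, 2, 3)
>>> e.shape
(5, 2)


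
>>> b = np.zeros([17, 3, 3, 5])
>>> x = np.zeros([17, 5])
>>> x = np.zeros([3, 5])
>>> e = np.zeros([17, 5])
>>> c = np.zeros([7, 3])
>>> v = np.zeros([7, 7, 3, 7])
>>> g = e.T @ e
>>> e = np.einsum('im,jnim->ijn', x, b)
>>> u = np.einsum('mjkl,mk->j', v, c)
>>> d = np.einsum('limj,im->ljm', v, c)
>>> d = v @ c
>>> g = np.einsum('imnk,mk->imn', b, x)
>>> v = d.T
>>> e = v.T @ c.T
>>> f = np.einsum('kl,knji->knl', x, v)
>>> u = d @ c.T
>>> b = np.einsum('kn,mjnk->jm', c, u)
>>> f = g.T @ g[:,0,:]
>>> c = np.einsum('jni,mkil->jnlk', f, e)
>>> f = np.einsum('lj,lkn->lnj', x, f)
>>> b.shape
(7, 7)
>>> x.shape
(3, 5)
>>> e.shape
(7, 7, 3, 7)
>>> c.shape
(3, 3, 7, 7)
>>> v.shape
(3, 3, 7, 7)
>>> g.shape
(17, 3, 3)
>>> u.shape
(7, 7, 3, 7)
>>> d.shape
(7, 7, 3, 3)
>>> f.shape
(3, 3, 5)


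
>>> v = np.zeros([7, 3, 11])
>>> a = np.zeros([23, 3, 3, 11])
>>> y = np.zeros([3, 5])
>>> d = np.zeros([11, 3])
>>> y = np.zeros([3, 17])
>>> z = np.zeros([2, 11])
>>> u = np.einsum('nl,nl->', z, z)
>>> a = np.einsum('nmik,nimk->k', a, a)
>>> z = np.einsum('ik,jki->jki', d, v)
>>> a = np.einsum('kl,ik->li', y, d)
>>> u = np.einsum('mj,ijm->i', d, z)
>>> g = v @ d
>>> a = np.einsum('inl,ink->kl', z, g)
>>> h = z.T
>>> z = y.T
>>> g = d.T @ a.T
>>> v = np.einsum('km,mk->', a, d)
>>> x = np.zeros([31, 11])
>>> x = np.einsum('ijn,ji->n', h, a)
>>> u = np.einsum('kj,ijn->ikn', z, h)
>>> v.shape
()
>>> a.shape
(3, 11)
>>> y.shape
(3, 17)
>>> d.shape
(11, 3)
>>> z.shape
(17, 3)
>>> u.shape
(11, 17, 7)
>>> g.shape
(3, 3)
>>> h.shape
(11, 3, 7)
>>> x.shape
(7,)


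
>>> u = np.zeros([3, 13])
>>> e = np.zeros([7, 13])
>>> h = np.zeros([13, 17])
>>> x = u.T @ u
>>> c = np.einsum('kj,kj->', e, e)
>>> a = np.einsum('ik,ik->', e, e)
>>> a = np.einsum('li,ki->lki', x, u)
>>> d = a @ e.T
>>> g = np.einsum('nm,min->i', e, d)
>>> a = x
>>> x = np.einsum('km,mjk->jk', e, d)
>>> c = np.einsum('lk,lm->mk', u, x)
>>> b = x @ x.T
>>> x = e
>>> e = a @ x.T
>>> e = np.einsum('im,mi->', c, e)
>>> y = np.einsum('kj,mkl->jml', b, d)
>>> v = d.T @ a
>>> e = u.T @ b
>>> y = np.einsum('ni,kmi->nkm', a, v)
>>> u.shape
(3, 13)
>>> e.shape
(13, 3)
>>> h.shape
(13, 17)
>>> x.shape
(7, 13)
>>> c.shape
(7, 13)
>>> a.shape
(13, 13)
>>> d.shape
(13, 3, 7)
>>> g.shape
(3,)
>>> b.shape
(3, 3)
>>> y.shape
(13, 7, 3)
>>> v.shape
(7, 3, 13)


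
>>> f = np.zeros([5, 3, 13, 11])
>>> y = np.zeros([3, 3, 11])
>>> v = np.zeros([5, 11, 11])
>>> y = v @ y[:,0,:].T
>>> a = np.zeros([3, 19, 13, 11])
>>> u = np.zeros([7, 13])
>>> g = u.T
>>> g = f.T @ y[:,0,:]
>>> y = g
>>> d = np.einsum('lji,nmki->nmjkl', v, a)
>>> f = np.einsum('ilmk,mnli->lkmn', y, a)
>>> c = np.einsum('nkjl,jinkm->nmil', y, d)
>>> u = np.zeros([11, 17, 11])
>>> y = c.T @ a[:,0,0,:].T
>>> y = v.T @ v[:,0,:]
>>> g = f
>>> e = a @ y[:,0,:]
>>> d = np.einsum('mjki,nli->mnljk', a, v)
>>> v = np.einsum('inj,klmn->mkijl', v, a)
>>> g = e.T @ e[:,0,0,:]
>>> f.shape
(13, 3, 3, 19)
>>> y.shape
(11, 11, 11)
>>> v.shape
(13, 3, 5, 11, 19)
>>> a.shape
(3, 19, 13, 11)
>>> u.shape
(11, 17, 11)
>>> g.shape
(11, 13, 19, 11)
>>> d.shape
(3, 5, 11, 19, 13)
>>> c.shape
(11, 5, 19, 3)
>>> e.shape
(3, 19, 13, 11)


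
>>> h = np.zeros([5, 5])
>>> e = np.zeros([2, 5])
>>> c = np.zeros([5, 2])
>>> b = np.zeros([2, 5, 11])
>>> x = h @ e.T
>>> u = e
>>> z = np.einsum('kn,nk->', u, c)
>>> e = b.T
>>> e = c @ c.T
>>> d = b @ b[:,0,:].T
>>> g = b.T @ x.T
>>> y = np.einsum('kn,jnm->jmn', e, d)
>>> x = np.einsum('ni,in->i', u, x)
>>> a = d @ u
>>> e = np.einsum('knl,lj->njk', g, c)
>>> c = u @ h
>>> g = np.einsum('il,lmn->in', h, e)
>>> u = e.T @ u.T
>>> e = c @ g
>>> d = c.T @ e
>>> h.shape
(5, 5)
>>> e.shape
(2, 11)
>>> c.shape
(2, 5)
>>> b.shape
(2, 5, 11)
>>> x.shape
(5,)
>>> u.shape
(11, 2, 2)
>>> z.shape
()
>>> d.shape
(5, 11)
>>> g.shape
(5, 11)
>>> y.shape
(2, 2, 5)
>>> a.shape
(2, 5, 5)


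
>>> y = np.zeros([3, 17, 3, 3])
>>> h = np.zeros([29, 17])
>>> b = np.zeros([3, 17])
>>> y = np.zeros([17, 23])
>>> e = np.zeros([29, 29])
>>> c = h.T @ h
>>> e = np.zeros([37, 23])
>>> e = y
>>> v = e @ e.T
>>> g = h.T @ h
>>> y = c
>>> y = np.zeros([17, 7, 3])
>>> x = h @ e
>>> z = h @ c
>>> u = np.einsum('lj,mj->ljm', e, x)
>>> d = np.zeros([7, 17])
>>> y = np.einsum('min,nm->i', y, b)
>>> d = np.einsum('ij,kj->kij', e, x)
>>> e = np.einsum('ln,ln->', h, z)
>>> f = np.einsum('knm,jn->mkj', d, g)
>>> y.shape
(7,)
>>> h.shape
(29, 17)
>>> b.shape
(3, 17)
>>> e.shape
()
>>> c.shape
(17, 17)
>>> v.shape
(17, 17)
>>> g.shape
(17, 17)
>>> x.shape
(29, 23)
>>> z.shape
(29, 17)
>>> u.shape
(17, 23, 29)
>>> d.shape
(29, 17, 23)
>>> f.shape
(23, 29, 17)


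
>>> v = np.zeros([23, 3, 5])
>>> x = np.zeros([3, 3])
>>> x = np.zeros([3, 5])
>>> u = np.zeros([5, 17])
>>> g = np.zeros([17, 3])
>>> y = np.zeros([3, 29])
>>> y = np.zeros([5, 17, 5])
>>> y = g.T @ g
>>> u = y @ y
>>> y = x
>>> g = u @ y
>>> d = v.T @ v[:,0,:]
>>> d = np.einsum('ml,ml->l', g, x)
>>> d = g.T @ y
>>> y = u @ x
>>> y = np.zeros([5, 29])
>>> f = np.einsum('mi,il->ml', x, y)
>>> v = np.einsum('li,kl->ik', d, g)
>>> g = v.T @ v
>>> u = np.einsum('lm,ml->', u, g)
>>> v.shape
(5, 3)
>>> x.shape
(3, 5)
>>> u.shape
()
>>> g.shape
(3, 3)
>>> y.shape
(5, 29)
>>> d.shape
(5, 5)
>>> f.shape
(3, 29)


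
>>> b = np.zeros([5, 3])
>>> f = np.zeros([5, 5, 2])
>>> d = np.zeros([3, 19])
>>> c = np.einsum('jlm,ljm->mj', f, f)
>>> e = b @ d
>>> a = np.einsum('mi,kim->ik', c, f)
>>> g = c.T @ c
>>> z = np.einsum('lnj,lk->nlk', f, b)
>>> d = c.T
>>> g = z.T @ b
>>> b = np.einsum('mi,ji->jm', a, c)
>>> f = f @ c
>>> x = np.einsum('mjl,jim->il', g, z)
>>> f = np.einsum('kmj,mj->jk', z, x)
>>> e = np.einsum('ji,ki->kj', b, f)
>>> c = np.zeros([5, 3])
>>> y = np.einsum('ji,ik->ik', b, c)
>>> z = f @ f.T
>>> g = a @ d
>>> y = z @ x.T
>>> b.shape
(2, 5)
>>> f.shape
(3, 5)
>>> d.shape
(5, 2)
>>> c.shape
(5, 3)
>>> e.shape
(3, 2)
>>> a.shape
(5, 5)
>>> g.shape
(5, 2)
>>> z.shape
(3, 3)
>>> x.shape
(5, 3)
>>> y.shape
(3, 5)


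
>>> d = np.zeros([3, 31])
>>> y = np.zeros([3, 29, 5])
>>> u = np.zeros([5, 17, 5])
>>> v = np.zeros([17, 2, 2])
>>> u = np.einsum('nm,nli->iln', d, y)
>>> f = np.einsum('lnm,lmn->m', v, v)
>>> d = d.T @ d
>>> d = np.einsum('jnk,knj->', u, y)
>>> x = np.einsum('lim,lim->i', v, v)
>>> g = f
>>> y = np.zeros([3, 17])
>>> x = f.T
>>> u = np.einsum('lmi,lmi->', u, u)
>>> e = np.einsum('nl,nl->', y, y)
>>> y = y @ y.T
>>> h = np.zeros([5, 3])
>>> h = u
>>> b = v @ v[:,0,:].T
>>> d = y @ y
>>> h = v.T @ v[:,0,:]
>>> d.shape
(3, 3)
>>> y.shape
(3, 3)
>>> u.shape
()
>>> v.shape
(17, 2, 2)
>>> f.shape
(2,)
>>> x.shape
(2,)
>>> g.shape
(2,)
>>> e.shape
()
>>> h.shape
(2, 2, 2)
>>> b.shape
(17, 2, 17)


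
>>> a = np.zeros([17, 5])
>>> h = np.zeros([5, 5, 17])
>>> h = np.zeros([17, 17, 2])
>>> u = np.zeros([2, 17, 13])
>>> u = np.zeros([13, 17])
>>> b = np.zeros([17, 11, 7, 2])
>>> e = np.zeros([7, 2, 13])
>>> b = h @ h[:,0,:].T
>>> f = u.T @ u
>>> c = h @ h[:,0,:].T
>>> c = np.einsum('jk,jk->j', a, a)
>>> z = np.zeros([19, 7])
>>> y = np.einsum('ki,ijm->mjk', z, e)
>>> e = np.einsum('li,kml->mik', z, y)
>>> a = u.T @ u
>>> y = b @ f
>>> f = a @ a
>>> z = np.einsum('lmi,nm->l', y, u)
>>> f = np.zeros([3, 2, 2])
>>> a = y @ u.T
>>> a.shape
(17, 17, 13)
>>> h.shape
(17, 17, 2)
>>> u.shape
(13, 17)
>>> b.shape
(17, 17, 17)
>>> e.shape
(2, 7, 13)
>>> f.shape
(3, 2, 2)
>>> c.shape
(17,)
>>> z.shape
(17,)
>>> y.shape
(17, 17, 17)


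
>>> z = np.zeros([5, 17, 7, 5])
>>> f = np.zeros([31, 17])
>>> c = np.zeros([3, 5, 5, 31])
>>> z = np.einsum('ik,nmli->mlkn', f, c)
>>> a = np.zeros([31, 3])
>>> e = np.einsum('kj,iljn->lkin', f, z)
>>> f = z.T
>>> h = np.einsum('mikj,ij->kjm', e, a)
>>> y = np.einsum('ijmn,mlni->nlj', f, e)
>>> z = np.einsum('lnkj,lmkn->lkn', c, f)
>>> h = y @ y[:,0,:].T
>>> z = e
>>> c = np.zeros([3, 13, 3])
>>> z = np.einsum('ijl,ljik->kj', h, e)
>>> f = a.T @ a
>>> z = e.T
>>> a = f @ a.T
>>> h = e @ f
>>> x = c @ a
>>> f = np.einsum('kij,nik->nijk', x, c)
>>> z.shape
(3, 5, 31, 5)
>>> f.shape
(3, 13, 31, 3)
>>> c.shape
(3, 13, 3)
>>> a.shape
(3, 31)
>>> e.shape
(5, 31, 5, 3)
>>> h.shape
(5, 31, 5, 3)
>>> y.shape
(5, 31, 17)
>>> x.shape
(3, 13, 31)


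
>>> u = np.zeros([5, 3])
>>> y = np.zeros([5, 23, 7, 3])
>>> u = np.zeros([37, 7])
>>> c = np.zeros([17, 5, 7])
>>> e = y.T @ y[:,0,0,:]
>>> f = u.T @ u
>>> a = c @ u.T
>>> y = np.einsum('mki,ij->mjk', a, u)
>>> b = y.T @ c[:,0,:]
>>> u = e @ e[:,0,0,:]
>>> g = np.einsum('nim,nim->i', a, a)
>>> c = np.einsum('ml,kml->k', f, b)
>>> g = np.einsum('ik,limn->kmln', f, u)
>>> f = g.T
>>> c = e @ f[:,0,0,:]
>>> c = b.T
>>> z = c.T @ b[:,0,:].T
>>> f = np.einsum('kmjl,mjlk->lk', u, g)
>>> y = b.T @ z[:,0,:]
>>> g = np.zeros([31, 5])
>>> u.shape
(3, 7, 23, 3)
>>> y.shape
(7, 7, 5)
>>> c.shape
(7, 7, 5)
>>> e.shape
(3, 7, 23, 3)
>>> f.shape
(3, 3)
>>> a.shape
(17, 5, 37)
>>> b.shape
(5, 7, 7)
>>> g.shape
(31, 5)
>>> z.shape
(5, 7, 5)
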